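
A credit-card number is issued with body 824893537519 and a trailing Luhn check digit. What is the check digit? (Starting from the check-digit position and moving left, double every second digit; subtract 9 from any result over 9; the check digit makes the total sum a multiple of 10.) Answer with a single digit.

Partial digits right→left: 9 1 5 7 3 5 3 9 8 4 2 8
Double every second digit counting from the check-digit position (so the 1st, 3rd, 5th, ... of the partial from the right).
  doubled (with −9 where >9): 9 1 6 6 7 4 → sum 33
  kept as-is: 1 7 5 9 4 8 → sum 34
Total = 33 + 34 = 67.
Check digit = (10 − (67 mod 10)) mod 10 = 3.

3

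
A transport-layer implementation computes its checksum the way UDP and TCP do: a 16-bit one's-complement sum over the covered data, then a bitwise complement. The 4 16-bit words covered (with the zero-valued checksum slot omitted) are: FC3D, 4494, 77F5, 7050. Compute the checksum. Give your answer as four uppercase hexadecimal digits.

One's-complement addition (fold any carry out of bit 15 back into bit 0):
  0xFC3D + 0x4494 = 0x140D1 → wrap carry → 0x40D2
  0x40D2 + 0x77F5 = 0x0B8C7
  0xB8C7 + 0x7050 = 0x12917 → wrap carry → 0x2918
One's-complement sum = 0x2918.
Checksum = ~0x2918 & 0xFFFF = 0xD6E7.

D6E7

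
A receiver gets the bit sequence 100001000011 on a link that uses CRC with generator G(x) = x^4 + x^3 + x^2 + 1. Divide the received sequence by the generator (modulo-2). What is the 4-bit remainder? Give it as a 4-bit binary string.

Modulo-2 division of 100001000011 by 11101:
  pos 0: 10000 XOR 11101 = 01101
  pos 1: 11011 XOR 11101 = 00110
  pos 3: 11000 XOR 11101 = 00101
  pos 5: 10100 XOR 11101 = 01001
  pos 6: 10011 XOR 11101 = 01110
  pos 7: 11101 XOR 11101 = 00000
Remainder = 0000 (zero — the frame passes the CRC check).

0000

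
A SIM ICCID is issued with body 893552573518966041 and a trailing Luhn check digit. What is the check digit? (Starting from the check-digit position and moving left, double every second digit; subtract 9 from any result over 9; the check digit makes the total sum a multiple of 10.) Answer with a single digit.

4

Partial digits right→left: 1 4 0 6 6 9 8 1 5 3 7 5 2 5 5 3 9 8
Double every second digit counting from the check-digit position (so the 1st, 3rd, 5th, ... of the partial from the right).
  doubled (with −9 where >9): 2 0 3 7 1 5 4 1 9 → sum 32
  kept as-is: 4 6 9 1 3 5 5 3 8 → sum 44
Total = 32 + 44 = 76.
Check digit = (10 − (76 mod 10)) mod 10 = 4.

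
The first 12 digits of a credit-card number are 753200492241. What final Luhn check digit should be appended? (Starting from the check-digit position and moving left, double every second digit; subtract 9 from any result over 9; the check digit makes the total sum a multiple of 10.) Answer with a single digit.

0

Partial digits right→left: 1 4 2 2 9 4 0 0 2 3 5 7
Double every second digit counting from the check-digit position (so the 1st, 3rd, 5th, ... of the partial from the right).
  doubled (with −9 where >9): 2 4 9 0 4 1 → sum 20
  kept as-is: 4 2 4 0 3 7 → sum 20
Total = 20 + 20 = 40.
Check digit = (10 − (40 mod 10)) mod 10 = 0.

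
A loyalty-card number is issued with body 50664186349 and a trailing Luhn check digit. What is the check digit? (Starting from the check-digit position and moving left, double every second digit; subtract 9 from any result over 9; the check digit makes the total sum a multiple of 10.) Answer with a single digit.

9

Partial digits right→left: 9 4 3 6 8 1 4 6 6 0 5
Double every second digit counting from the check-digit position (so the 1st, 3rd, 5th, ... of the partial from the right).
  doubled (with −9 where >9): 9 6 7 8 3 1 → sum 34
  kept as-is: 4 6 1 6 0 → sum 17
Total = 34 + 17 = 51.
Check digit = (10 − (51 mod 10)) mod 10 = 9.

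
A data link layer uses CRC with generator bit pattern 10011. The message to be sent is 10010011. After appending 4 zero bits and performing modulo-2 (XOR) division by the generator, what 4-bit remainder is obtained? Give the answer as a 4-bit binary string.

1110

Append 4 zeros: 100100110000. Divide by 10011 (XOR where the leading bit is 1):
  pos 0: 10010 XOR 10011 = 00001
  pos 4: 10110 XOR 10011 = 00101
  pos 6: 10100 XOR 10011 = 00111
Remainder (last 4 bits) = 1110. This is the CRC / FCS.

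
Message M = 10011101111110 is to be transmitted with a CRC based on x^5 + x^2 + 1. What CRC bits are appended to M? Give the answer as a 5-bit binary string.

00010

Append 5 zeros: 1001110111111000000. Divide by 100101 (XOR where the leading bit is 1):
  pos 0: 100111 XOR 100101 = 000010
  pos 4: 100111 XOR 100101 = 000010
  pos 8: 101110 XOR 100101 = 001011
  pos 10: 101100 XOR 100101 = 001001
  pos 12: 100100 XOR 100101 = 000001
Remainder (last 5 bits) = 00010. This is the CRC / FCS.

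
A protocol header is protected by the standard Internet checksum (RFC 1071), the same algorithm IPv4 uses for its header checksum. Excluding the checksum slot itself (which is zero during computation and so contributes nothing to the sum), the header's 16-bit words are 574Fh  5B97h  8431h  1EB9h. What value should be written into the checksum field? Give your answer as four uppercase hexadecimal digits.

One's-complement addition (fold any carry out of bit 15 back into bit 0):
  0x574F + 0x5B97 = 0x0B2E6
  0xB2E6 + 0x8431 = 0x13717 → wrap carry → 0x3718
  0x3718 + 0x1EB9 = 0x055D1
One's-complement sum = 0x55D1.
Checksum = ~0x55D1 & 0xFFFF = 0xAA2E.

AA2E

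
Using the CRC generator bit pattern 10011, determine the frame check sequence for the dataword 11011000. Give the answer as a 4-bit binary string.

0111

Append 4 zeros: 110110000000. Divide by 10011 (XOR where the leading bit is 1):
  pos 0: 11011 XOR 10011 = 01000
  pos 1: 10000 XOR 10011 = 00011
  pos 4: 11000 XOR 10011 = 01011
  pos 5: 10110 XOR 10011 = 00101
  pos 7: 10100 XOR 10011 = 00111
Remainder (last 4 bits) = 0111. This is the CRC / FCS.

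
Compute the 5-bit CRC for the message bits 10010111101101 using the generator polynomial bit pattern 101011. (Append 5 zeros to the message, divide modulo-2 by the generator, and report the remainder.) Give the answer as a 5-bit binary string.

Append 5 zeros: 1001011110110100000. Divide by 101011 (XOR where the leading bit is 1):
  pos 0: 100101 XOR 101011 = 001110
  pos 2: 111011 XOR 101011 = 010000
  pos 3: 100001 XOR 101011 = 001010
  pos 5: 101001 XOR 101011 = 000010
  pos 9: 101010 XOR 101011 = 000001
Remainder (last 5 bits) = 10000. This is the CRC / FCS.

10000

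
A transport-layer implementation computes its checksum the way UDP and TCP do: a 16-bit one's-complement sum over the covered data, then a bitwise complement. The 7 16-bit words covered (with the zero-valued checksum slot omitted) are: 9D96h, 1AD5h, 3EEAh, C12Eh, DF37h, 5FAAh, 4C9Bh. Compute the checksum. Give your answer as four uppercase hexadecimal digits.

BBFD

One's-complement addition (fold any carry out of bit 15 back into bit 0):
  0x9D96 + 0x1AD5 = 0x0B86B
  0xB86B + 0x3EEA = 0x0F755
  0xF755 + 0xC12E = 0x1B883 → wrap carry → 0xB884
  0xB884 + 0xDF37 = 0x197BB → wrap carry → 0x97BC
  0x97BC + 0x5FAA = 0x0F766
  0xF766 + 0x4C9B = 0x14401 → wrap carry → 0x4402
One's-complement sum = 0x4402.
Checksum = ~0x4402 & 0xFFFF = 0xBBFD.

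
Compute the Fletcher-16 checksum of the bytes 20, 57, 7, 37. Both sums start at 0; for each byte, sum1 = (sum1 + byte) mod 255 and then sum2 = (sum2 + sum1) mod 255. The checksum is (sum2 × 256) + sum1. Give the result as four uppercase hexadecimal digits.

2F79

Running sums (mod 255):
  after byte 0 (20): sum1=20, sum2=20
  after byte 1 (57): sum1=77, sum2=97
  after byte 2 (7): sum1=84, sum2=181
  after byte 3 (37): sum1=121, sum2=47
Checksum = sum2·256 + sum1 = 47·256 + 121 = 12153 = 0x2F79.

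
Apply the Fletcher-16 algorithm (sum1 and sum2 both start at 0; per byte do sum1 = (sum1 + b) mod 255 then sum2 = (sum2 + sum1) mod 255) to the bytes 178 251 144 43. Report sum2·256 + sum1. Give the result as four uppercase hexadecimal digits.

Running sums (mod 255):
  after byte 0 (178): sum1=178, sum2=178
  after byte 1 (251): sum1=174, sum2=97
  after byte 2 (144): sum1=63, sum2=160
  after byte 3 (43): sum1=106, sum2=11
Checksum = sum2·256 + sum1 = 11·256 + 106 = 2922 = 0x0B6A.

0B6A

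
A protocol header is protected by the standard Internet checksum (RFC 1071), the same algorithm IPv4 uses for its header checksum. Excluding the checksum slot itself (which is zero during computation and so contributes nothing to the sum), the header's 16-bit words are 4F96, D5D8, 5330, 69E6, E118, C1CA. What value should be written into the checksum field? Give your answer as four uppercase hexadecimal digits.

7A96

One's-complement addition (fold any carry out of bit 15 back into bit 0):
  0x4F96 + 0xD5D8 = 0x1256E → wrap carry → 0x256F
  0x256F + 0x5330 = 0x0789F
  0x789F + 0x69E6 = 0x0E285
  0xE285 + 0xE118 = 0x1C39D → wrap carry → 0xC39E
  0xC39E + 0xC1CA = 0x18568 → wrap carry → 0x8569
One's-complement sum = 0x8569.
Checksum = ~0x8569 & 0xFFFF = 0x7A96.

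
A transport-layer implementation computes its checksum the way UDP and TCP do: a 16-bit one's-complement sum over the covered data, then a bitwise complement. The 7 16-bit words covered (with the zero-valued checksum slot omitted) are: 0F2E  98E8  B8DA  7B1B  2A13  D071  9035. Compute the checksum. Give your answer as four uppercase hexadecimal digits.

9938

One's-complement addition (fold any carry out of bit 15 back into bit 0):
  0x0F2E + 0x98E8 = 0x0A816
  0xA816 + 0xB8DA = 0x160F0 → wrap carry → 0x60F1
  0x60F1 + 0x7B1B = 0x0DC0C
  0xDC0C + 0x2A13 = 0x1061F → wrap carry → 0x0620
  0x0620 + 0xD071 = 0x0D691
  0xD691 + 0x9035 = 0x166C6 → wrap carry → 0x66C7
One's-complement sum = 0x66C7.
Checksum = ~0x66C7 & 0xFFFF = 0x9938.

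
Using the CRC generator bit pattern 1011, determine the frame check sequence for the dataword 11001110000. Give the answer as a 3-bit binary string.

Append 3 zeros: 11001110000000. Divide by 1011 (XOR where the leading bit is 1):
  pos 0: 1100 XOR 1011 = 0111
  pos 1: 1111 XOR 1011 = 0100
  pos 2: 1001 XOR 1011 = 0010
  pos 4: 1010 XOR 1011 = 0001
  pos 7: 1000 XOR 1011 = 0011
  pos 9: 1100 XOR 1011 = 0111
  pos 10: 1110 XOR 1011 = 0101
Remainder (last 3 bits) = 101. This is the CRC / FCS.

101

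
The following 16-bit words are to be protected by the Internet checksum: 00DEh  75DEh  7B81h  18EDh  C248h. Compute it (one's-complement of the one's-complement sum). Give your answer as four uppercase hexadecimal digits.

328C

One's-complement addition (fold any carry out of bit 15 back into bit 0):
  0x00DE + 0x75DE = 0x076BC
  0x76BC + 0x7B81 = 0x0F23D
  0xF23D + 0x18ED = 0x10B2A → wrap carry → 0x0B2B
  0x0B2B + 0xC248 = 0x0CD73
One's-complement sum = 0xCD73.
Checksum = ~0xCD73 & 0xFFFF = 0x328C.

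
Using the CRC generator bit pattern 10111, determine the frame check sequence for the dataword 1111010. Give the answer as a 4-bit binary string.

Append 4 zeros: 11110100000. Divide by 10111 (XOR where the leading bit is 1):
  pos 0: 11110 XOR 10111 = 01001
  pos 1: 10011 XOR 10111 = 00100
  pos 3: 10000 XOR 10111 = 00111
  pos 5: 11100 XOR 10111 = 01011
  pos 6: 10110 XOR 10111 = 00001
Remainder (last 4 bits) = 0001. This is the CRC / FCS.

0001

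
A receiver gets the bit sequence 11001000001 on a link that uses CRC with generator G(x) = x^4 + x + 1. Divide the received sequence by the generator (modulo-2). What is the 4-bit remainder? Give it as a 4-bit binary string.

Modulo-2 division of 11001000001 by 10011:
  pos 0: 11001 XOR 10011 = 01010
  pos 1: 10100 XOR 10011 = 00111
  pos 3: 11100 XOR 10011 = 01111
  pos 4: 11110 XOR 10011 = 01101
  pos 5: 11010 XOR 10011 = 01001
  pos 6: 10011 XOR 10011 = 00000
Remainder = 0000 (zero — the frame passes the CRC check).

0000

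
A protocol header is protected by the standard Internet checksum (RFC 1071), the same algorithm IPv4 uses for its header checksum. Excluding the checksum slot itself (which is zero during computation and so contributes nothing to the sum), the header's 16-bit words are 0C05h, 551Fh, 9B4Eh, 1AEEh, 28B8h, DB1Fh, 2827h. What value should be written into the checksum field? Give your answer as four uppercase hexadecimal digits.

BC9F

One's-complement addition (fold any carry out of bit 15 back into bit 0):
  0x0C05 + 0x551F = 0x06124
  0x6124 + 0x9B4E = 0x0FC72
  0xFC72 + 0x1AEE = 0x11760 → wrap carry → 0x1761
  0x1761 + 0x28B8 = 0x04019
  0x4019 + 0xDB1F = 0x11B38 → wrap carry → 0x1B39
  0x1B39 + 0x2827 = 0x04360
One's-complement sum = 0x4360.
Checksum = ~0x4360 & 0xFFFF = 0xBC9F.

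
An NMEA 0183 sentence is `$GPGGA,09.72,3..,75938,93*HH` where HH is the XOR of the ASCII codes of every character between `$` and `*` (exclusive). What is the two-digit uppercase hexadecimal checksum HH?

7D

XOR the ASCII codes of the payload characters:
  'G' = 0x47 → acc = 0x47
  'P' = 0x50 → acc = 0x17
  'G' = 0x47 → acc = 0x50
  'G' = 0x47 → acc = 0x17
  'A' = 0x41 → acc = 0x56
  ',' = 0x2C → acc = 0x7A
  '0' = 0x30 → acc = 0x4A
  '9' = 0x39 → acc = 0x73
  '.' = 0x2E → acc = 0x5D
  '7' = 0x37 → acc = 0x6A
  '2' = 0x32 → acc = 0x58
  ',' = 0x2C → acc = 0x74
  '3' = 0x33 → acc = 0x47
  '.' = 0x2E → acc = 0x69
  '.' = 0x2E → acc = 0x47
  ',' = 0x2C → acc = 0x6B
  '7' = 0x37 → acc = 0x5C
  '5' = 0x35 → acc = 0x69
  '9' = 0x39 → acc = 0x50
  '3' = 0x33 → acc = 0x63
  '8' = 0x38 → acc = 0x5B
  ',' = 0x2C → acc = 0x77
  '9' = 0x39 → acc = 0x4E
  '3' = 0x33 → acc = 0x7D
Checksum = 0x7D.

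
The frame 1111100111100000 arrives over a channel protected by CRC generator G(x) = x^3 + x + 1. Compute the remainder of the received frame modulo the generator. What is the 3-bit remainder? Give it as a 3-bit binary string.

110

Modulo-2 division of 1111100111100000 by 1011:
  pos 0: 1111 XOR 1011 = 0100
  pos 1: 1001 XOR 1011 = 0010
  pos 3: 1000 XOR 1011 = 0011
  pos 5: 1111 XOR 1011 = 0100
  pos 6: 1001 XOR 1011 = 0010
  pos 8: 1010 XOR 1011 = 0001
  pos 11: 1000 XOR 1011 = 0011
Remainder = 110 (nonzero — an error is detected).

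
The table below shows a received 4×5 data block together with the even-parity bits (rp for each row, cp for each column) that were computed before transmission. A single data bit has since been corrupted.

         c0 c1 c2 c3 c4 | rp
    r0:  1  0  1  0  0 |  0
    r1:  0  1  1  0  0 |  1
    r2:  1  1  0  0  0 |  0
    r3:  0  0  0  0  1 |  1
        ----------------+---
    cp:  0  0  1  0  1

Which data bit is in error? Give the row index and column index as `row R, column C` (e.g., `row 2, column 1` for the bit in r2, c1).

row 1, column 2

Recompute each row's even parity and compare to rp:
  r0: data parity 0, sent rp 0 → ok
  r1: data parity 0, sent rp 1 → mismatch
  r2: data parity 0, sent rp 0 → ok
  r3: data parity 1, sent rp 1 → ok
Recompute each column's even parity and compare to cp:
  c0: data parity 0, sent cp 0 → ok
  c1: data parity 0, sent cp 0 → ok
  c2: data parity 0, sent cp 1 → mismatch
  c3: data parity 0, sent cp 0 → ok
  c4: data parity 1, sent cp 1 → ok
Exactly one row (r1) and one column (c2) fail → the flipped bit is at their intersection.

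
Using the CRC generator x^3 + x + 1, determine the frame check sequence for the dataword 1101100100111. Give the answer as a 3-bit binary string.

010

Append 3 zeros: 1101100100111000. Divide by 1011 (XOR where the leading bit is 1):
  pos 0: 1101 XOR 1011 = 0110
  pos 1: 1101 XOR 1011 = 0110
  pos 2: 1100 XOR 1011 = 0111
  pos 3: 1110 XOR 1011 = 0101
  pos 4: 1011 XOR 1011 = 0000
  pos 10: 1110 XOR 1011 = 0101
  pos 11: 1010 XOR 1011 = 0001
Remainder (last 3 bits) = 010. This is the CRC / FCS.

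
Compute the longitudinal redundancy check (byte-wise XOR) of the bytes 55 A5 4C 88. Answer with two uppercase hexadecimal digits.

34

XOR the bytes together:
  start with 0x55
  0x55 ⊕ 0xA5 = 0xF0
  0xF0 ⊕ 0x4C = 0xBC
  0xBC ⊕ 0x88 = 0x34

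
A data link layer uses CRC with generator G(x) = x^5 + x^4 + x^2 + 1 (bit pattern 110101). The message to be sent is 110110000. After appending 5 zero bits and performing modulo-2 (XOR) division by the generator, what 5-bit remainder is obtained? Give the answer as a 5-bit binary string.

01111

Append 5 zeros: 11011000000000. Divide by 110101 (XOR where the leading bit is 1):
  pos 0: 110110 XOR 110101 = 000011
  pos 4: 110000 XOR 110101 = 000101
  pos 7: 101000 XOR 110101 = 011101
  pos 8: 111010 XOR 110101 = 001111
Remainder (last 5 bits) = 01111. This is the CRC / FCS.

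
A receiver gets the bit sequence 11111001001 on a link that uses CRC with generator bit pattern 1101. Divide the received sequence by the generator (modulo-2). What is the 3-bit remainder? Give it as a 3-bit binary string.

000

Modulo-2 division of 11111001001 by 1101:
  pos 0: 1111 XOR 1101 = 0010
  pos 2: 1010 XOR 1101 = 0111
  pos 3: 1110 XOR 1101 = 0011
  pos 5: 1110 XOR 1101 = 0011
  pos 7: 1101 XOR 1101 = 0000
Remainder = 000 (zero — the frame passes the CRC check).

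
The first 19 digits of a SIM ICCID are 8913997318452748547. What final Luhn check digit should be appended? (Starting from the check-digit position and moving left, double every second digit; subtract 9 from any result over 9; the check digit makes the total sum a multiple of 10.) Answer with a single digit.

Partial digits right→left: 7 4 5 8 4 7 2 5 4 8 1 3 7 9 9 3 1 9 8
Double every second digit counting from the check-digit position (so the 1st, 3rd, 5th, ... of the partial from the right).
  doubled (with −9 where >9): 5 1 8 4 8 2 5 9 2 7 → sum 51
  kept as-is: 4 8 7 5 8 3 9 3 9 → sum 56
Total = 51 + 56 = 107.
Check digit = (10 − (107 mod 10)) mod 10 = 3.

3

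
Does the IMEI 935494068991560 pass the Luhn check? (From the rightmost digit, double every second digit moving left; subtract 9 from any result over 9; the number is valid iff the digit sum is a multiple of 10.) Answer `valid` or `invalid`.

invalid

From the right, keep odd positions and double even positions (subtract 9 from any doubled value over 9):
  doubled (positions 2,4,...): 3 2 9 3 8 8 6 → sum 39
  kept (positions 1,3,...): 0 5 9 8 0 9 5 9 → sum 45
Total = 84.
84 mod 10 = 4, so the number is invalid.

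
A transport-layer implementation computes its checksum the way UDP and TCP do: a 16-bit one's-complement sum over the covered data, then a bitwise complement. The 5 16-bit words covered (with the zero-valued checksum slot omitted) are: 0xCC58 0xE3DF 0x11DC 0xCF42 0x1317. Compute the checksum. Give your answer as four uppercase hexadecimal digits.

5B91

One's-complement addition (fold any carry out of bit 15 back into bit 0):
  0xCC58 + 0xE3DF = 0x1B037 → wrap carry → 0xB038
  0xB038 + 0x11DC = 0x0C214
  0xC214 + 0xCF42 = 0x19156 → wrap carry → 0x9157
  0x9157 + 0x1317 = 0x0A46E
One's-complement sum = 0xA46E.
Checksum = ~0xA46E & 0xFFFF = 0x5B91.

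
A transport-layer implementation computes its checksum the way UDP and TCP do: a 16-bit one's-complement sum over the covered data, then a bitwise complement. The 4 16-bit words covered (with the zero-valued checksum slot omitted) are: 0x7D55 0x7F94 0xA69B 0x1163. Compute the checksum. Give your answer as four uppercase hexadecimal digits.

One's-complement addition (fold any carry out of bit 15 back into bit 0):
  0x7D55 + 0x7F94 = 0x0FCE9
  0xFCE9 + 0xA69B = 0x1A384 → wrap carry → 0xA385
  0xA385 + 0x1163 = 0x0B4E8
One's-complement sum = 0xB4E8.
Checksum = ~0xB4E8 & 0xFFFF = 0x4B17.

4B17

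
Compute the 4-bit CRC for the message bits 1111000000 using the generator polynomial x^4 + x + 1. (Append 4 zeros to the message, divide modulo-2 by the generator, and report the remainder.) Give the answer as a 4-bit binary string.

1011

Append 4 zeros: 11110000000000. Divide by 10011 (XOR where the leading bit is 1):
  pos 0: 11110 XOR 10011 = 01101
  pos 1: 11010 XOR 10011 = 01001
  pos 2: 10010 XOR 10011 = 00001
  pos 6: 10000 XOR 10011 = 00011
  pos 9: 11000 XOR 10011 = 01011
Remainder (last 4 bits) = 1011. This is the CRC / FCS.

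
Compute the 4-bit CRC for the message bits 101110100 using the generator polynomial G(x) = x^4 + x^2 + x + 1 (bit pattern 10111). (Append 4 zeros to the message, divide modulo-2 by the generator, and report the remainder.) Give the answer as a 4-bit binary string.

Append 4 zeros: 1011101000000. Divide by 10111 (XOR where the leading bit is 1):
  pos 0: 10111 XOR 10111 = 00000
  pos 6: 10000 XOR 10111 = 00111
  pos 8: 11100 XOR 10111 = 01011
Remainder (last 4 bits) = 1011. This is the CRC / FCS.

1011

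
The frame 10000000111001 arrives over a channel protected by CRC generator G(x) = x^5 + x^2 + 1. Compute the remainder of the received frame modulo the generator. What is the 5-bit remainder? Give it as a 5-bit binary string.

00000

Modulo-2 division of 10000000111001 by 100101:
  pos 0: 100000 XOR 100101 = 000101
  pos 3: 101001 XOR 100101 = 001100
  pos 5: 110011 XOR 100101 = 010110
  pos 6: 101100 XOR 100101 = 001001
  pos 8: 100101 XOR 100101 = 000000
Remainder = 00000 (zero — the frame passes the CRC check).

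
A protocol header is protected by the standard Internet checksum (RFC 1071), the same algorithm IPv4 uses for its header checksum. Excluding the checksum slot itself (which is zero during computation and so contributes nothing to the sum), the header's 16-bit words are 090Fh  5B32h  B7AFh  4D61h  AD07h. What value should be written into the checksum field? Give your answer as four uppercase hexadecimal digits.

E9A5

One's-complement addition (fold any carry out of bit 15 back into bit 0):
  0x090F + 0x5B32 = 0x06441
  0x6441 + 0xB7AF = 0x11BF0 → wrap carry → 0x1BF1
  0x1BF1 + 0x4D61 = 0x06952
  0x6952 + 0xAD07 = 0x11659 → wrap carry → 0x165A
One's-complement sum = 0x165A.
Checksum = ~0x165A & 0xFFFF = 0xE9A5.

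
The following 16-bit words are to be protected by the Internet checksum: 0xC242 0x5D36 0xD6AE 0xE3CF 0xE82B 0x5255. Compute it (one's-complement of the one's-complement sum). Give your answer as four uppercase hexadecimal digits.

One's-complement addition (fold any carry out of bit 15 back into bit 0):
  0xC242 + 0x5D36 = 0x11F78 → wrap carry → 0x1F79
  0x1F79 + 0xD6AE = 0x0F627
  0xF627 + 0xE3CF = 0x1D9F6 → wrap carry → 0xD9F7
  0xD9F7 + 0xE82B = 0x1C222 → wrap carry → 0xC223
  0xC223 + 0x5255 = 0x11478 → wrap carry → 0x1479
One's-complement sum = 0x1479.
Checksum = ~0x1479 & 0xFFFF = 0xEB86.

EB86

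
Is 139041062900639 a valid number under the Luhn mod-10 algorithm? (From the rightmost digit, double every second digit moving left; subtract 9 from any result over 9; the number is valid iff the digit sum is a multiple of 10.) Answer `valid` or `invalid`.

From the right, keep odd positions and double even positions (subtract 9 from any doubled value over 9):
  doubled (positions 2,4,...): 6 0 9 3 2 0 6 → sum 26
  kept (positions 1,3,...): 9 6 0 2 0 4 9 1 → sum 31
Total = 57.
57 mod 10 = 7, so the number is invalid.

invalid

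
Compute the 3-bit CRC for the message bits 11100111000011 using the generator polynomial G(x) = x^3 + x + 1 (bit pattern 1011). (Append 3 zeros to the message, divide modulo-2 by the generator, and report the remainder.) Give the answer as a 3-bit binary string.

011

Append 3 zeros: 11100111000011000. Divide by 1011 (XOR where the leading bit is 1):
  pos 0: 1110 XOR 1011 = 0101
  pos 1: 1010 XOR 1011 = 0001
  pos 4: 1111 XOR 1011 = 0100
  pos 5: 1000 XOR 1011 = 0011
  pos 7: 1100 XOR 1011 = 0111
  pos 8: 1110 XOR 1011 = 0101
  pos 9: 1011 XOR 1011 = 0000
  pos 13: 1000 XOR 1011 = 0011
Remainder (last 3 bits) = 011. This is the CRC / FCS.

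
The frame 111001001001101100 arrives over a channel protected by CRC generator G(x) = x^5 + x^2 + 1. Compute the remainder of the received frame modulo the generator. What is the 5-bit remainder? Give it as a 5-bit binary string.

Modulo-2 division of 111001001001101100 by 100101:
  pos 0: 111001 XOR 100101 = 011100
  pos 1: 111000 XOR 100101 = 011101
  pos 2: 111010 XOR 100101 = 011111
  pos 3: 111111 XOR 100101 = 011010
  pos 4: 110100 XOR 100101 = 010001
  pos 5: 100010 XOR 100101 = 000111
  pos 8: 111110 XOR 100101 = 011011
  pos 9: 110111 XOR 100101 = 010010
  pos 10: 100101 XOR 100101 = 000000
Remainder = 00000 (zero — the frame passes the CRC check).

00000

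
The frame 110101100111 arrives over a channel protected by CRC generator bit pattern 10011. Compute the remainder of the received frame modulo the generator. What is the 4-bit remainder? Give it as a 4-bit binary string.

Modulo-2 division of 110101100111 by 10011:
  pos 0: 11010 XOR 10011 = 01001
  pos 1: 10011 XOR 10011 = 00000
  pos 6: 10011 XOR 10011 = 00000
Remainder = 0001 (nonzero — an error is detected).

0001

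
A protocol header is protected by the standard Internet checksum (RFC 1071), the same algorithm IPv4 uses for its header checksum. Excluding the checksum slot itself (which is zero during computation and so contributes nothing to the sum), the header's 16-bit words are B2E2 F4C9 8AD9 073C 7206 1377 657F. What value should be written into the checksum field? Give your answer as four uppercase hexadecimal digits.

DB40

One's-complement addition (fold any carry out of bit 15 back into bit 0):
  0xB2E2 + 0xF4C9 = 0x1A7AB → wrap carry → 0xA7AC
  0xA7AC + 0x8AD9 = 0x13285 → wrap carry → 0x3286
  0x3286 + 0x073C = 0x039C2
  0x39C2 + 0x7206 = 0x0ABC8
  0xABC8 + 0x1377 = 0x0BF3F
  0xBF3F + 0x657F = 0x124BE → wrap carry → 0x24BF
One's-complement sum = 0x24BF.
Checksum = ~0x24BF & 0xFFFF = 0xDB40.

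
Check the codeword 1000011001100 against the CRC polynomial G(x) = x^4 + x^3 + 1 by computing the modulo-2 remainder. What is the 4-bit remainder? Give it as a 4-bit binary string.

Modulo-2 division of 1000011001100 by 11001:
  pos 0: 10000 XOR 11001 = 01001
  pos 1: 10011 XOR 11001 = 01010
  pos 2: 10101 XOR 11001 = 01100
  pos 3: 11000 XOR 11001 = 00001
  pos 7: 10110 XOR 11001 = 01111
  pos 8: 11110 XOR 11001 = 00111
Remainder = 0111 (nonzero — an error is detected).

0111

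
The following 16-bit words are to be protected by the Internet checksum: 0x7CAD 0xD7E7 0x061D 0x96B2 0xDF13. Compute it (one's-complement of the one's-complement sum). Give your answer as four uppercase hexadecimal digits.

One's-complement addition (fold any carry out of bit 15 back into bit 0):
  0x7CAD + 0xD7E7 = 0x15494 → wrap carry → 0x5495
  0x5495 + 0x061D = 0x05AB2
  0x5AB2 + 0x96B2 = 0x0F164
  0xF164 + 0xDF13 = 0x1D077 → wrap carry → 0xD078
One's-complement sum = 0xD078.
Checksum = ~0xD078 & 0xFFFF = 0x2F87.

2F87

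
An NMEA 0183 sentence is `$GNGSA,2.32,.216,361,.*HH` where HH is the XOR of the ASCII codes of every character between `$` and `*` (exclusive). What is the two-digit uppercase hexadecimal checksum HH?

40

XOR the ASCII codes of the payload characters:
  'G' = 0x47 → acc = 0x47
  'N' = 0x4E → acc = 0x09
  'G' = 0x47 → acc = 0x4E
  'S' = 0x53 → acc = 0x1D
  'A' = 0x41 → acc = 0x5C
  ',' = 0x2C → acc = 0x70
  '2' = 0x32 → acc = 0x42
  '.' = 0x2E → acc = 0x6C
  '3' = 0x33 → acc = 0x5F
  '2' = 0x32 → acc = 0x6D
  ',' = 0x2C → acc = 0x41
  '.' = 0x2E → acc = 0x6F
  '2' = 0x32 → acc = 0x5D
  '1' = 0x31 → acc = 0x6C
  '6' = 0x36 → acc = 0x5A
  ',' = 0x2C → acc = 0x76
  '3' = 0x33 → acc = 0x45
  '6' = 0x36 → acc = 0x73
  '1' = 0x31 → acc = 0x42
  ',' = 0x2C → acc = 0x6E
  '.' = 0x2E → acc = 0x40
Checksum = 0x40.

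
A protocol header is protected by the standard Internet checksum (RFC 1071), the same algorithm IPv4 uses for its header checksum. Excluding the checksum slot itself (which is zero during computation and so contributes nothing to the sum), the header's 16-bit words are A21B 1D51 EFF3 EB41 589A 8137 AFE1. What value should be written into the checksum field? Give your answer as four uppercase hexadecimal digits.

One's-complement addition (fold any carry out of bit 15 back into bit 0):
  0xA21B + 0x1D51 = 0x0BF6C
  0xBF6C + 0xEFF3 = 0x1AF5F → wrap carry → 0xAF60
  0xAF60 + 0xEB41 = 0x19AA1 → wrap carry → 0x9AA2
  0x9AA2 + 0x589A = 0x0F33C
  0xF33C + 0x8137 = 0x17473 → wrap carry → 0x7474
  0x7474 + 0xAFE1 = 0x12455 → wrap carry → 0x2456
One's-complement sum = 0x2456.
Checksum = ~0x2456 & 0xFFFF = 0xDBA9.

DBA9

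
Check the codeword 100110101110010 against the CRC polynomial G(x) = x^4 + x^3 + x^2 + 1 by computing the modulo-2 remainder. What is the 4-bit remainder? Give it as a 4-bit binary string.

Modulo-2 division of 100110101110010 by 11101:
  pos 0: 10011 XOR 11101 = 01110
  pos 1: 11100 XOR 11101 = 00001
  pos 5: 11011 XOR 11101 = 00110
  pos 7: 11010 XOR 11101 = 00111
  pos 9: 11101 XOR 11101 = 00000
Remainder = 0000 (zero — the frame passes the CRC check).

0000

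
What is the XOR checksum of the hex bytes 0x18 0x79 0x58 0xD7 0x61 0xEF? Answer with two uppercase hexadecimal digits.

60

XOR the bytes together:
  start with 0x18
  0x18 ⊕ 0x79 = 0x61
  0x61 ⊕ 0x58 = 0x39
  0x39 ⊕ 0xD7 = 0xEE
  0xEE ⊕ 0x61 = 0x8F
  0x8F ⊕ 0xEF = 0x60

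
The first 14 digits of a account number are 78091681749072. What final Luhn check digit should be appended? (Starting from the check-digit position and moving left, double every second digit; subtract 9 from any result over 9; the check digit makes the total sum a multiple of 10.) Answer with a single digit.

Partial digits right→left: 2 7 0 9 4 7 1 8 6 1 9 0 8 7
Double every second digit counting from the check-digit position (so the 1st, 3rd, 5th, ... of the partial from the right).
  doubled (with −9 where >9): 4 0 8 2 3 9 7 → sum 33
  kept as-is: 7 9 7 8 1 0 7 → sum 39
Total = 33 + 39 = 72.
Check digit = (10 − (72 mod 10)) mod 10 = 8.

8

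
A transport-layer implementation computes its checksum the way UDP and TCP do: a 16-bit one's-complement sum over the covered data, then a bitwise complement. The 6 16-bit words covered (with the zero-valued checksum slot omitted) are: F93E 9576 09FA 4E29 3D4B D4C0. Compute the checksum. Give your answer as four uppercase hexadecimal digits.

071B

One's-complement addition (fold any carry out of bit 15 back into bit 0):
  0xF93E + 0x9576 = 0x18EB4 → wrap carry → 0x8EB5
  0x8EB5 + 0x09FA = 0x098AF
  0x98AF + 0x4E29 = 0x0E6D8
  0xE6D8 + 0x3D4B = 0x12423 → wrap carry → 0x2424
  0x2424 + 0xD4C0 = 0x0F8E4
One's-complement sum = 0xF8E4.
Checksum = ~0xF8E4 & 0xFFFF = 0x071B.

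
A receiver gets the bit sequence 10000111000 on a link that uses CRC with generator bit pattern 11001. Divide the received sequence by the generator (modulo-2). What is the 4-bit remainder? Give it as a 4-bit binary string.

Modulo-2 division of 10000111000 by 11001:
  pos 0: 10000 XOR 11001 = 01001
  pos 1: 10011 XOR 11001 = 01010
  pos 2: 10101 XOR 11001 = 01100
  pos 3: 11001 XOR 11001 = 00000
Remainder = 0000 (zero — the frame passes the CRC check).

0000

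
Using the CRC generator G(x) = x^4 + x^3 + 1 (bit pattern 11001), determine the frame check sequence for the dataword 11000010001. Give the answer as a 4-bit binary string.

1101

Append 4 zeros: 110000100010000. Divide by 11001 (XOR where the leading bit is 1):
  pos 0: 11000 XOR 11001 = 00001
  pos 4: 10100 XOR 11001 = 01101
  pos 5: 11010 XOR 11001 = 00011
  pos 8: 11100 XOR 11001 = 00101
  pos 10: 10100 XOR 11001 = 01101
Remainder (last 4 bits) = 1101. This is the CRC / FCS.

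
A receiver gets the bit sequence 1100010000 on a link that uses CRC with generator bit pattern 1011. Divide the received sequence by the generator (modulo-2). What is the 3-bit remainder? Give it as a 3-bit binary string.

Modulo-2 division of 1100010000 by 1011:
  pos 0: 1100 XOR 1011 = 0111
  pos 1: 1110 XOR 1011 = 0101
  pos 2: 1011 XOR 1011 = 0000
Remainder = 000 (zero — the frame passes the CRC check).

000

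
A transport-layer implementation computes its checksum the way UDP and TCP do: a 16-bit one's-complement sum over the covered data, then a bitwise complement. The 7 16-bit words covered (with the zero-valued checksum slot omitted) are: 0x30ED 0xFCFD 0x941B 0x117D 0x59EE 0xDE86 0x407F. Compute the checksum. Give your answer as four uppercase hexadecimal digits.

B387

One's-complement addition (fold any carry out of bit 15 back into bit 0):
  0x30ED + 0xFCFD = 0x12DEA → wrap carry → 0x2DEB
  0x2DEB + 0x941B = 0x0C206
  0xC206 + 0x117D = 0x0D383
  0xD383 + 0x59EE = 0x12D71 → wrap carry → 0x2D72
  0x2D72 + 0xDE86 = 0x10BF8 → wrap carry → 0x0BF9
  0x0BF9 + 0x407F = 0x04C78
One's-complement sum = 0x4C78.
Checksum = ~0x4C78 & 0xFFFF = 0xB387.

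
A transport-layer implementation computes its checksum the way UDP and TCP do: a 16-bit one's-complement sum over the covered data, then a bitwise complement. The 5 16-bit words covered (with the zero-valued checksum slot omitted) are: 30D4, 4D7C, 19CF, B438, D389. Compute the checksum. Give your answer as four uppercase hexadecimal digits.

E01D

One's-complement addition (fold any carry out of bit 15 back into bit 0):
  0x30D4 + 0x4D7C = 0x07E50
  0x7E50 + 0x19CF = 0x0981F
  0x981F + 0xB438 = 0x14C57 → wrap carry → 0x4C58
  0x4C58 + 0xD389 = 0x11FE1 → wrap carry → 0x1FE2
One's-complement sum = 0x1FE2.
Checksum = ~0x1FE2 & 0xFFFF = 0xE01D.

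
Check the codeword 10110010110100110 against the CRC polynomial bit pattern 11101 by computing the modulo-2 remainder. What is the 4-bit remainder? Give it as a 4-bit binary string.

Modulo-2 division of 10110010110100110 by 11101:
  pos 0: 10110 XOR 11101 = 01011
  pos 1: 10110 XOR 11101 = 01011
  pos 2: 10111 XOR 11101 = 01010
  pos 3: 10100 XOR 11101 = 01001
  pos 4: 10011 XOR 11101 = 01110
  pos 5: 11101 XOR 11101 = 00000
  pos 11: 10011 XOR 11101 = 01110
  pos 12: 11100 XOR 11101 = 00001
Remainder = 0001 (nonzero — an error is detected).

0001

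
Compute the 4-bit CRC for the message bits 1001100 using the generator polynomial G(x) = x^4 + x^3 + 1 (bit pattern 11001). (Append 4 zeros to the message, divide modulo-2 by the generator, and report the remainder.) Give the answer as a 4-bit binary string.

0010

Append 4 zeros: 10011000000. Divide by 11001 (XOR where the leading bit is 1):
  pos 0: 10011 XOR 11001 = 01010
  pos 1: 10100 XOR 11001 = 01101
  pos 2: 11010 XOR 11001 = 00011
  pos 5: 11000 XOR 11001 = 00001
Remainder (last 4 bits) = 0010. This is the CRC / FCS.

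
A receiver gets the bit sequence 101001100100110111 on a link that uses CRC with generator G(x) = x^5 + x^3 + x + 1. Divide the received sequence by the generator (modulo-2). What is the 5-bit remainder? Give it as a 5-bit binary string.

Modulo-2 division of 101001100100110111 by 101011:
  pos 0: 101001 XOR 101011 = 000010
  pos 4: 101001 XOR 101011 = 000010
  pos 8: 100011 XOR 101011 = 001000
  pos 10: 100001 XOR 101011 = 001010
  pos 12: 101011 XOR 101011 = 000000
Remainder = 00000 (zero — the frame passes the CRC check).

00000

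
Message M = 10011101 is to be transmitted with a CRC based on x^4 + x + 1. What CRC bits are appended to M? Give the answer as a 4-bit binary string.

Append 4 zeros: 100111010000. Divide by 10011 (XOR where the leading bit is 1):
  pos 0: 10011 XOR 10011 = 00000
  pos 5: 10100 XOR 10011 = 00111
  pos 7: 11100 XOR 10011 = 01111
Remainder (last 4 bits) = 1111. This is the CRC / FCS.

1111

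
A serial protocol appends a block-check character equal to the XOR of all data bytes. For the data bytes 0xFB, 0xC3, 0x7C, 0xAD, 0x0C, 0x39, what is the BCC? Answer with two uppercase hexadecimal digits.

XOR the bytes together:
  start with 0xFB
  0xFB ⊕ 0xC3 = 0x38
  0x38 ⊕ 0x7C = 0x44
  0x44 ⊕ 0xAD = 0xE9
  0xE9 ⊕ 0x0C = 0xE5
  0xE5 ⊕ 0x39 = 0xDC

DC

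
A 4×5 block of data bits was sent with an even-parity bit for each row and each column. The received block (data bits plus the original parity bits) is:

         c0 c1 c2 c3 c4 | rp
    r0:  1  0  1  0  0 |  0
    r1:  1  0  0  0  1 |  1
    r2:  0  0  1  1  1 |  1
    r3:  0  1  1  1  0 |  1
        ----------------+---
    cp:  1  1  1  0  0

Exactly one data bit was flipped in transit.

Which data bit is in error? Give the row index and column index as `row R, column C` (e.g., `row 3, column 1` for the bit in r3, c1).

row 1, column 0

Recompute each row's even parity and compare to rp:
  r0: data parity 0, sent rp 0 → ok
  r1: data parity 0, sent rp 1 → mismatch
  r2: data parity 1, sent rp 1 → ok
  r3: data parity 1, sent rp 1 → ok
Recompute each column's even parity and compare to cp:
  c0: data parity 0, sent cp 1 → mismatch
  c1: data parity 1, sent cp 1 → ok
  c2: data parity 1, sent cp 1 → ok
  c3: data parity 0, sent cp 0 → ok
  c4: data parity 0, sent cp 0 → ok
Exactly one row (r1) and one column (c0) fail → the flipped bit is at their intersection.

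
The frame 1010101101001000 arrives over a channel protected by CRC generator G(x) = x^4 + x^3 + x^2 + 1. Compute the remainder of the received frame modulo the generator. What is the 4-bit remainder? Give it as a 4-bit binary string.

0001

Modulo-2 division of 1010101101001000 by 11101:
  pos 0: 10101 XOR 11101 = 01000
  pos 1: 10000 XOR 11101 = 01101
  pos 2: 11011 XOR 11101 = 00110
  pos 4: 11010 XOR 11101 = 00111
  pos 6: 11110 XOR 11101 = 00011
  pos 9: 11010 XOR 11101 = 00111
  pos 11: 11100 XOR 11101 = 00001
Remainder = 0001 (nonzero — an error is detected).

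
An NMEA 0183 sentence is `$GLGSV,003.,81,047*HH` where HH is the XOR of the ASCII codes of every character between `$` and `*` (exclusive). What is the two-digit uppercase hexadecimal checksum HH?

XOR the ASCII codes of the payload characters:
  'G' = 0x47 → acc = 0x47
  'L' = 0x4C → acc = 0x0B
  'G' = 0x47 → acc = 0x4C
  'S' = 0x53 → acc = 0x1F
  'V' = 0x56 → acc = 0x49
  ',' = 0x2C → acc = 0x65
  '0' = 0x30 → acc = 0x55
  '0' = 0x30 → acc = 0x65
  '3' = 0x33 → acc = 0x56
  '.' = 0x2E → acc = 0x78
  ',' = 0x2C → acc = 0x54
  '8' = 0x38 → acc = 0x6C
  '1' = 0x31 → acc = 0x5D
  ',' = 0x2C → acc = 0x71
  '0' = 0x30 → acc = 0x41
  '4' = 0x34 → acc = 0x75
  '7' = 0x37 → acc = 0x42
Checksum = 0x42.

42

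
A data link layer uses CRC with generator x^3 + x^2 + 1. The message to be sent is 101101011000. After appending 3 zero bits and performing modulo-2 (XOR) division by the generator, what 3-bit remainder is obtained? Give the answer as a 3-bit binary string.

Append 3 zeros: 101101011000000. Divide by 1101 (XOR where the leading bit is 1):
  pos 0: 1011 XOR 1101 = 0110
  pos 1: 1100 XOR 1101 = 0001
  pos 4: 1101 XOR 1101 = 0000
  pos 8: 1000 XOR 1101 = 0101
  pos 9: 1010 XOR 1101 = 0111
  pos 10: 1110 XOR 1101 = 0011
Remainder (last 3 bits) = 110. This is the CRC / FCS.

110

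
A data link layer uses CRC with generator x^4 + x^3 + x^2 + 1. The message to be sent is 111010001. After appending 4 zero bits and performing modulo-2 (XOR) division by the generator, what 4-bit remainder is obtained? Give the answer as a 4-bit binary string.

Append 4 zeros: 1110100010000. Divide by 11101 (XOR where the leading bit is 1):
  pos 0: 11101 XOR 11101 = 00000
  pos 8: 10000 XOR 11101 = 01101
Remainder (last 4 bits) = 1101. This is the CRC / FCS.

1101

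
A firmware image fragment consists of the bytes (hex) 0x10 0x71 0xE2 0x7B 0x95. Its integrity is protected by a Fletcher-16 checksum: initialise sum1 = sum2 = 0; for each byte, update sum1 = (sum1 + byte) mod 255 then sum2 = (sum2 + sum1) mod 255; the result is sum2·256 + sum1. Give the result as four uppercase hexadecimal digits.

Running sums (mod 255):
  after byte 0 (0x10): sum1=16, sum2=16
  after byte 1 (0x71): sum1=129, sum2=145
  after byte 2 (0xE2): sum1=100, sum2=245
  after byte 3 (0x7B): sum1=223, sum2=213
  after byte 4 (0x95): sum1=117, sum2=75
Checksum = sum2·256 + sum1 = 75·256 + 117 = 19317 = 0x4B75.

4B75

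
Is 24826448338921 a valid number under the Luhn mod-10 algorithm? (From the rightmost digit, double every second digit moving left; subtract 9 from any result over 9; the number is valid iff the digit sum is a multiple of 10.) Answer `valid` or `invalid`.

valid

From the right, keep odd positions and double even positions (subtract 9 from any doubled value over 9):
  doubled (positions 2,4,...): 4 7 6 8 3 7 4 → sum 39
  kept (positions 1,3,...): 1 9 3 8 4 2 4 → sum 31
Total = 70.
70 mod 10 = 0, so the number is valid.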